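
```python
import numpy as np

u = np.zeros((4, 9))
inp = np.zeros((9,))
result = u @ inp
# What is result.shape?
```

(4,)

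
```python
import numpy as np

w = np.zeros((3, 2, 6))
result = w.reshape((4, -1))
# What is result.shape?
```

(4, 9)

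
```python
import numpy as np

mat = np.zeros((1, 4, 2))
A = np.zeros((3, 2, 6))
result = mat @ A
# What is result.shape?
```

(3, 4, 6)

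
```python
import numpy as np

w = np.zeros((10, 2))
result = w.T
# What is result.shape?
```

(2, 10)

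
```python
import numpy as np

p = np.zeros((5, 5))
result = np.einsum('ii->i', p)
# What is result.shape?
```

(5,)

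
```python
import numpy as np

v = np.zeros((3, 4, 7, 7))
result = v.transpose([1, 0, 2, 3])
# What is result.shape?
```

(4, 3, 7, 7)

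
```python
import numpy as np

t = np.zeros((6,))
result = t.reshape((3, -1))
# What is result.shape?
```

(3, 2)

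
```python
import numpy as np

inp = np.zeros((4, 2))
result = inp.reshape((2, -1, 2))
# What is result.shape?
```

(2, 2, 2)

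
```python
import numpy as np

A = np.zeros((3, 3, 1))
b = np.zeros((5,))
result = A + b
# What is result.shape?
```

(3, 3, 5)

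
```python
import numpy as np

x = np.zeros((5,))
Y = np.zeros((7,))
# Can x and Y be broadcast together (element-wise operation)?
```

No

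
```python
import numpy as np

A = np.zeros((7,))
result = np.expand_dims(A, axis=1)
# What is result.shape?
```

(7, 1)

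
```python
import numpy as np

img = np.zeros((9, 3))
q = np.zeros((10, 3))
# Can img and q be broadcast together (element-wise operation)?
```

No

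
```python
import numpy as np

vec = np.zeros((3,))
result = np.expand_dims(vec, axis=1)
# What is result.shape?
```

(3, 1)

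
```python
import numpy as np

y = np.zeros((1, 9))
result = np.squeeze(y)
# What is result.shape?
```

(9,)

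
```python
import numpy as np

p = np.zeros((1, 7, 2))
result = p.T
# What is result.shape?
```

(2, 7, 1)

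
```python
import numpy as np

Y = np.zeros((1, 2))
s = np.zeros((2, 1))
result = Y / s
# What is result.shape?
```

(2, 2)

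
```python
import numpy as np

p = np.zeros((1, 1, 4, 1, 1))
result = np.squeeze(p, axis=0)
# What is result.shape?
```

(1, 4, 1, 1)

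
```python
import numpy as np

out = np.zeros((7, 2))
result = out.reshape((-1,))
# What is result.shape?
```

(14,)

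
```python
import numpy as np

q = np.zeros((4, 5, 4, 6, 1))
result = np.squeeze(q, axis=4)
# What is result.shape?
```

(4, 5, 4, 6)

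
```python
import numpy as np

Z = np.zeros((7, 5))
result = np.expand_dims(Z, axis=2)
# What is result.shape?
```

(7, 5, 1)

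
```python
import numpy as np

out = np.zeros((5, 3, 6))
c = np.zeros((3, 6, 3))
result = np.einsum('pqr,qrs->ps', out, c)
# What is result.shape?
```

(5, 3)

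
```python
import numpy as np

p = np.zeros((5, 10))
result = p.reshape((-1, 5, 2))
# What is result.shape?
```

(5, 5, 2)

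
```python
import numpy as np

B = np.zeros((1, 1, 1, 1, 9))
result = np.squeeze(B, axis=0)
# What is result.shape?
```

(1, 1, 1, 9)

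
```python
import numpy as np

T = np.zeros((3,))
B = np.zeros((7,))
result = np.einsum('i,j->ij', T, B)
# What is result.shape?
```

(3, 7)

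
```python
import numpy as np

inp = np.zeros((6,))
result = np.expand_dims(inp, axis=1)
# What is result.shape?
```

(6, 1)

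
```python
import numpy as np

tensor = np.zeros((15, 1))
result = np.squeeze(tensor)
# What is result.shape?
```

(15,)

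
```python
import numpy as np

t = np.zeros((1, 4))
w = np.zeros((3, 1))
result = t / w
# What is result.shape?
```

(3, 4)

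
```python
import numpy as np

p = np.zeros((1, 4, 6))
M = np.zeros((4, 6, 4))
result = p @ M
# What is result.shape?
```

(4, 4, 4)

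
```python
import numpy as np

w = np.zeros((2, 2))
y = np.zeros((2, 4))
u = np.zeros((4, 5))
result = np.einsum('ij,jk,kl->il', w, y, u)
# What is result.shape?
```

(2, 5)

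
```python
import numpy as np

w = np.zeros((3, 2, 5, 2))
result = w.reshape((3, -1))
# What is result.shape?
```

(3, 20)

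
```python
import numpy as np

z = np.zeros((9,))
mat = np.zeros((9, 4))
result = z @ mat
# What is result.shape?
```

(4,)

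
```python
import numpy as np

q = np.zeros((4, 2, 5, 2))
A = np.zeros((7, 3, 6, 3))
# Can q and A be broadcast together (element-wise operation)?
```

No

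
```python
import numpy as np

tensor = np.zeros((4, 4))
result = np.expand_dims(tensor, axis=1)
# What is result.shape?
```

(4, 1, 4)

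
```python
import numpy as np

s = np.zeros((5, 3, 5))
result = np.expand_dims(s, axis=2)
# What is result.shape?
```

(5, 3, 1, 5)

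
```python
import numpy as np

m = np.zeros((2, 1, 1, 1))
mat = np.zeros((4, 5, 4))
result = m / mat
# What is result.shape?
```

(2, 4, 5, 4)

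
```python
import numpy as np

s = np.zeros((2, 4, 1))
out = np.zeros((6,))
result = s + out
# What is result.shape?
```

(2, 4, 6)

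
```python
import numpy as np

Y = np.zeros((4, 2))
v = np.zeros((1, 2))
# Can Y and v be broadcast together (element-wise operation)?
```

Yes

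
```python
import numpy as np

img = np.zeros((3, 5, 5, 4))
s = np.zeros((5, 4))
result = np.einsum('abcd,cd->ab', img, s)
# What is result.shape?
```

(3, 5)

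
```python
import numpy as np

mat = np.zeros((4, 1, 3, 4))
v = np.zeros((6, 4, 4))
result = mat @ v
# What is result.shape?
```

(4, 6, 3, 4)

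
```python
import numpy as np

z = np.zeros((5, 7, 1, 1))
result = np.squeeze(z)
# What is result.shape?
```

(5, 7)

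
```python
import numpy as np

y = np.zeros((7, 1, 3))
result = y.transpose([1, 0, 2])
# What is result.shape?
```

(1, 7, 3)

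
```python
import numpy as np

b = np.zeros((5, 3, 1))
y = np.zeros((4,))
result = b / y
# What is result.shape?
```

(5, 3, 4)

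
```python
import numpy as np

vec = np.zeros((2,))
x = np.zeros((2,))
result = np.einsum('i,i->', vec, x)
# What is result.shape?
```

()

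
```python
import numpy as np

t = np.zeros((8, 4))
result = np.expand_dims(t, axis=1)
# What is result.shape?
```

(8, 1, 4)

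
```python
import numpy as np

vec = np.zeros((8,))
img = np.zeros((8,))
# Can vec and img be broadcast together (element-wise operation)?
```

Yes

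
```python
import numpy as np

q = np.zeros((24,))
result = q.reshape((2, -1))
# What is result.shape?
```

(2, 12)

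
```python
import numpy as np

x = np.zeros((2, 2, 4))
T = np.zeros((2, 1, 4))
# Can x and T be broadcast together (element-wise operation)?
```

Yes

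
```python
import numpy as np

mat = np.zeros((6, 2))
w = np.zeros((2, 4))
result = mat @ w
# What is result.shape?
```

(6, 4)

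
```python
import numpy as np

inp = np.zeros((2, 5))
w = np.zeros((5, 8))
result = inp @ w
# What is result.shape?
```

(2, 8)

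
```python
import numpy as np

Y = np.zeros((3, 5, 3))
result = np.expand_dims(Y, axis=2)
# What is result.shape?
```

(3, 5, 1, 3)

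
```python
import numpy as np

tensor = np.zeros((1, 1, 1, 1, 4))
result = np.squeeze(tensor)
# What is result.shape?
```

(4,)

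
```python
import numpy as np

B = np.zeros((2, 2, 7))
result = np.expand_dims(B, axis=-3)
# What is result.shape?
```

(2, 1, 2, 7)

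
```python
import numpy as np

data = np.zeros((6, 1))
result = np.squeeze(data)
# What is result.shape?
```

(6,)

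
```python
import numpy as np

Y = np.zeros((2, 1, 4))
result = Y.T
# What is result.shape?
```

(4, 1, 2)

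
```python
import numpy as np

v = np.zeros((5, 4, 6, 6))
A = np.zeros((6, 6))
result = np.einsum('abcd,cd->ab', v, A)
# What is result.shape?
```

(5, 4)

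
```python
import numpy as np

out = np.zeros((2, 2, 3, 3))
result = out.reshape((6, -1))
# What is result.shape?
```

(6, 6)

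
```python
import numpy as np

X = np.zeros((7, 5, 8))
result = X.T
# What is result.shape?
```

(8, 5, 7)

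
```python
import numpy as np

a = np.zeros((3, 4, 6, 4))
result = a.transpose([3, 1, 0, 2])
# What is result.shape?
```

(4, 4, 3, 6)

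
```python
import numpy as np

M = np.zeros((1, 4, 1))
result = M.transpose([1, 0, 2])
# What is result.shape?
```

(4, 1, 1)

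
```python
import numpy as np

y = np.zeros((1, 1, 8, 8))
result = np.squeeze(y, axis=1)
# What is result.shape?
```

(1, 8, 8)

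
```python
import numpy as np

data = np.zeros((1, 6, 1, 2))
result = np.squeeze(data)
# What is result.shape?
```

(6, 2)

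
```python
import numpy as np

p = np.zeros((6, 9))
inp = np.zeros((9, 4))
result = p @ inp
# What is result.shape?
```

(6, 4)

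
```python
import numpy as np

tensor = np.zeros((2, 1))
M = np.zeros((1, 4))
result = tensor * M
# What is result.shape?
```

(2, 4)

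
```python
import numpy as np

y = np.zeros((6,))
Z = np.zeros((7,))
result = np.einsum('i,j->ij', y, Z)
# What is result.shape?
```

(6, 7)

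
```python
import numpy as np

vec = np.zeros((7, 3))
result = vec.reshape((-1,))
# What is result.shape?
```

(21,)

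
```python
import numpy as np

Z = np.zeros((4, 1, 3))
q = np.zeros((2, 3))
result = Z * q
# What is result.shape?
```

(4, 2, 3)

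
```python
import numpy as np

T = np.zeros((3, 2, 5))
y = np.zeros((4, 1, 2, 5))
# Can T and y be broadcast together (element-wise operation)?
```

Yes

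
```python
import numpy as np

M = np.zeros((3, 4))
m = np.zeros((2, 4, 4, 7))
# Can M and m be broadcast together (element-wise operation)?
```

No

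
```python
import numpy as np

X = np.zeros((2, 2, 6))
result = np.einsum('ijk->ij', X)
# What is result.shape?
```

(2, 2)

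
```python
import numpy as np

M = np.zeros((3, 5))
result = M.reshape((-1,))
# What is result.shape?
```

(15,)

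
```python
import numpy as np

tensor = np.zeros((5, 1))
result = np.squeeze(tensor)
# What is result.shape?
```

(5,)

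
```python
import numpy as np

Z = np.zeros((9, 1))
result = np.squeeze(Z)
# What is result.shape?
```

(9,)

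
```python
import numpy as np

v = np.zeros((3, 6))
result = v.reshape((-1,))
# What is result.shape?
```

(18,)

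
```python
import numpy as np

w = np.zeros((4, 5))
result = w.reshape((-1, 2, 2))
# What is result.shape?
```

(5, 2, 2)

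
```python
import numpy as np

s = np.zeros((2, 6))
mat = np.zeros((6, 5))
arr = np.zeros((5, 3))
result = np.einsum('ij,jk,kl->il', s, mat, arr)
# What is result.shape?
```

(2, 3)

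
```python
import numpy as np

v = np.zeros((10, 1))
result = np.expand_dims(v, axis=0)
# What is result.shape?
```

(1, 10, 1)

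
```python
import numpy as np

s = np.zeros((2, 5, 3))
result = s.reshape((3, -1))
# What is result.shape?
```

(3, 10)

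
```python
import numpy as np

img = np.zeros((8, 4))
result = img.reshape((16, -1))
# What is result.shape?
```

(16, 2)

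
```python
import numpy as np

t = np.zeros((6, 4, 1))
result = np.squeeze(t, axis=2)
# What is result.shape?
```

(6, 4)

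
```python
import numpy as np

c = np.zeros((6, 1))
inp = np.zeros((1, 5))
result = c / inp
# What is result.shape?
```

(6, 5)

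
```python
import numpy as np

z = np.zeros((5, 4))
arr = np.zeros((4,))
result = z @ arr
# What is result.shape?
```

(5,)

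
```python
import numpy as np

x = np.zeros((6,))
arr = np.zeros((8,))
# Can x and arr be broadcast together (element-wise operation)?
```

No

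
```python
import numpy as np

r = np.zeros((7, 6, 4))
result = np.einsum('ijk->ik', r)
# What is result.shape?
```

(7, 4)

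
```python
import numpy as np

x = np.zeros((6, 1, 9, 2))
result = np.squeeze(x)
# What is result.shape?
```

(6, 9, 2)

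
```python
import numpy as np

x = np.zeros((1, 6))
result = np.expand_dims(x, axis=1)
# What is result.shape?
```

(1, 1, 6)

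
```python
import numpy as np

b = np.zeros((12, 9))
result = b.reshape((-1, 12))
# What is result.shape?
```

(9, 12)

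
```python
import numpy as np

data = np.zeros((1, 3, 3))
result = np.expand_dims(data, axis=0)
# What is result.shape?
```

(1, 1, 3, 3)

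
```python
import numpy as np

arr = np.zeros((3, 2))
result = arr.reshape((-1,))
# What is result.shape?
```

(6,)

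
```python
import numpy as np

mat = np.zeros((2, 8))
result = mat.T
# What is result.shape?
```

(8, 2)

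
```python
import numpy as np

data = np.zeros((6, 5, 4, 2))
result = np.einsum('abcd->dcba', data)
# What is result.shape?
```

(2, 4, 5, 6)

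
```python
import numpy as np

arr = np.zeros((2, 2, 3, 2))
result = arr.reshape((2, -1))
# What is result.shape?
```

(2, 12)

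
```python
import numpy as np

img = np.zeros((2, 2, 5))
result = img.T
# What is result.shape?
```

(5, 2, 2)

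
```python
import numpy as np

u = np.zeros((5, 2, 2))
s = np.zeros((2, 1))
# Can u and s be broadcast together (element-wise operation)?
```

Yes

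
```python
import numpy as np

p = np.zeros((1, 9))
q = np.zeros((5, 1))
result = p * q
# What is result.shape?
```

(5, 9)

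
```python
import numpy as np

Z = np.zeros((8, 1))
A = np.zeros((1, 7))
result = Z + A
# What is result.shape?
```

(8, 7)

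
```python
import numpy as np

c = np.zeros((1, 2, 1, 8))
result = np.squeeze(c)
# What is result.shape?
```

(2, 8)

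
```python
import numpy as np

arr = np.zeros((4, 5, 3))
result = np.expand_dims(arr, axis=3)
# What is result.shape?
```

(4, 5, 3, 1)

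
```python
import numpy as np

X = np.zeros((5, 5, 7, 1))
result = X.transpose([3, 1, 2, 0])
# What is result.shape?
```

(1, 5, 7, 5)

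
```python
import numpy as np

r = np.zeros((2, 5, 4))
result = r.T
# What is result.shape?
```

(4, 5, 2)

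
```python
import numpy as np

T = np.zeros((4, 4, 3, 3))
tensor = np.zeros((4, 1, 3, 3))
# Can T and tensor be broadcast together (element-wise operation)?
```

Yes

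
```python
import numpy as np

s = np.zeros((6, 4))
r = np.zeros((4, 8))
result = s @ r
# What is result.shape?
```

(6, 8)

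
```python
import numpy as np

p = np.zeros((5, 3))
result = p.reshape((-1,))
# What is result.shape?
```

(15,)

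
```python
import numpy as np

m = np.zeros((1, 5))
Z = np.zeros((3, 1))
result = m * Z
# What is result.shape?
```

(3, 5)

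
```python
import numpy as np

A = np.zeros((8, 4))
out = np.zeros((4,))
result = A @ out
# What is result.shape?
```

(8,)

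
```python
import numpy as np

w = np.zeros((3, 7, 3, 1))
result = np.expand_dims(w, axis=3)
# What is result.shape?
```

(3, 7, 3, 1, 1)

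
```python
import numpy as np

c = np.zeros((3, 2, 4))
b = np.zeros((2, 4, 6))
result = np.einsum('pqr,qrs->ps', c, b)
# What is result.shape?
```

(3, 6)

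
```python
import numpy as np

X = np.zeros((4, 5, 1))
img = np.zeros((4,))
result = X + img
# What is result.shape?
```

(4, 5, 4)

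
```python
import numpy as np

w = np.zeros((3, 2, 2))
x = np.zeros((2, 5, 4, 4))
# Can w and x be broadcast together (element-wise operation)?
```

No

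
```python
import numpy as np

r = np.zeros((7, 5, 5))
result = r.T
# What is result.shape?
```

(5, 5, 7)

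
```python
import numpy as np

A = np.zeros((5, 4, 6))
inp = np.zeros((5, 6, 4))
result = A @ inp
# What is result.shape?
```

(5, 4, 4)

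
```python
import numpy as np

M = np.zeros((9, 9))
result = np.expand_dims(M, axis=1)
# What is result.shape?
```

(9, 1, 9)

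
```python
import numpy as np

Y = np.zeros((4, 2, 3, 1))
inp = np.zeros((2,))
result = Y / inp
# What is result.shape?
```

(4, 2, 3, 2)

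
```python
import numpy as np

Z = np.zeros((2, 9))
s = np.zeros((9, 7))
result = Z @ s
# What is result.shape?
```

(2, 7)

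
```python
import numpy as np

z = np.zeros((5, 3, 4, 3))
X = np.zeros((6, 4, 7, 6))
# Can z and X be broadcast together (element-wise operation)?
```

No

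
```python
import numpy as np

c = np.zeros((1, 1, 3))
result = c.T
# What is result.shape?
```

(3, 1, 1)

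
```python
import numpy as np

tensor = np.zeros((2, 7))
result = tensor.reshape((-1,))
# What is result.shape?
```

(14,)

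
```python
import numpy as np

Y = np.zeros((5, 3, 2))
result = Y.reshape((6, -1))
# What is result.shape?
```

(6, 5)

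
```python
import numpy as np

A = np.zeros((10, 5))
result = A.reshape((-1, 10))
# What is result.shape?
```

(5, 10)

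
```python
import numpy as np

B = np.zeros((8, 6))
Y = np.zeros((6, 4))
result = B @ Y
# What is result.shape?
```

(8, 4)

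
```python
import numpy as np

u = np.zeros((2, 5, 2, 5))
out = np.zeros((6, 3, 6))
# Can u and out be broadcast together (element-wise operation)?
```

No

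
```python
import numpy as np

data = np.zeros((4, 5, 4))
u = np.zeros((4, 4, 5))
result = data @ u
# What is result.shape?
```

(4, 5, 5)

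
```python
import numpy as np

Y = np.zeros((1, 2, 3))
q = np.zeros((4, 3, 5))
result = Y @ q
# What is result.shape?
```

(4, 2, 5)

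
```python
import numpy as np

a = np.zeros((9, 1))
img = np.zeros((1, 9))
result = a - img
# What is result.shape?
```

(9, 9)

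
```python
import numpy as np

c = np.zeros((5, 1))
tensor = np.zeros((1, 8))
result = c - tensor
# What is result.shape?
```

(5, 8)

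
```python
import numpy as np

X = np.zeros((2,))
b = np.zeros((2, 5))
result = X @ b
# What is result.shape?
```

(5,)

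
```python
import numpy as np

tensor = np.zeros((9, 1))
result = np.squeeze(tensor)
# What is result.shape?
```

(9,)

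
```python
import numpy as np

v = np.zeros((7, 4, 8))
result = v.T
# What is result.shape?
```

(8, 4, 7)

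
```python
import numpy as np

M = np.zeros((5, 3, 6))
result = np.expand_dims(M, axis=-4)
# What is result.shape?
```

(1, 5, 3, 6)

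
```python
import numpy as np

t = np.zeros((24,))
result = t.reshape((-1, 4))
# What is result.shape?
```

(6, 4)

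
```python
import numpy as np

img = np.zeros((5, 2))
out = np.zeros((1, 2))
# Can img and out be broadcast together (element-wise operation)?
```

Yes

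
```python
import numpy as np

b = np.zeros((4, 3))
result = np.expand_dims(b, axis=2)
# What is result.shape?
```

(4, 3, 1)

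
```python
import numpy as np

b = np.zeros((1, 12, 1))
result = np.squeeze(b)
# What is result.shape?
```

(12,)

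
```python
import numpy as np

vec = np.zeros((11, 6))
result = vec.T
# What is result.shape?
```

(6, 11)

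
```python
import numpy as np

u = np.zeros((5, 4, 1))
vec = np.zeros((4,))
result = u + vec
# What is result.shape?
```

(5, 4, 4)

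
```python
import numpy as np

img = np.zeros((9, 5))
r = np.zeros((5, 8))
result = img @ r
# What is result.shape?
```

(9, 8)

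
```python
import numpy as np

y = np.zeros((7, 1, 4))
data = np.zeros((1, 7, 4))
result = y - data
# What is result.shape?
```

(7, 7, 4)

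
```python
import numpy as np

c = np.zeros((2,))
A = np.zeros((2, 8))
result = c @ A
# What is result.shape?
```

(8,)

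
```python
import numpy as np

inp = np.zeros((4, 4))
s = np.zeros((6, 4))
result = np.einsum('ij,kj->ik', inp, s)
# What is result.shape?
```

(4, 6)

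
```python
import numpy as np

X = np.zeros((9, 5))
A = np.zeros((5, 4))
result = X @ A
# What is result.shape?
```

(9, 4)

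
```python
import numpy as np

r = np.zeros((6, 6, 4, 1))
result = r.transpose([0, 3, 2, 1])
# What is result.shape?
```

(6, 1, 4, 6)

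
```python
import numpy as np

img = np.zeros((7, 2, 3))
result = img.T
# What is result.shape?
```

(3, 2, 7)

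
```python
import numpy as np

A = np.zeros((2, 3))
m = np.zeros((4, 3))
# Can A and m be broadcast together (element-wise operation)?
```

No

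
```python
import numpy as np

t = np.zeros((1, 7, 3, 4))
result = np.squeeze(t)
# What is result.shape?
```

(7, 3, 4)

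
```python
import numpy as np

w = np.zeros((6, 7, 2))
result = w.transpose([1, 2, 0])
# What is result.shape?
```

(7, 2, 6)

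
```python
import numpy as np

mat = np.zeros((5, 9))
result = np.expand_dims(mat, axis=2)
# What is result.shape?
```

(5, 9, 1)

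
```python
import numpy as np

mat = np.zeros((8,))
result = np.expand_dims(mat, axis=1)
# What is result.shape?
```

(8, 1)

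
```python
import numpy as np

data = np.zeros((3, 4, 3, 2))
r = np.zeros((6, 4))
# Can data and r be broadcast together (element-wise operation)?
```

No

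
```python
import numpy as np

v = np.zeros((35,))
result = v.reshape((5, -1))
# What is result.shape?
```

(5, 7)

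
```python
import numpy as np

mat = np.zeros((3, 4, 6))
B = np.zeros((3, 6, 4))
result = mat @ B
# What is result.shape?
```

(3, 4, 4)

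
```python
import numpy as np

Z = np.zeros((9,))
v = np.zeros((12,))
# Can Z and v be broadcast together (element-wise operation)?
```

No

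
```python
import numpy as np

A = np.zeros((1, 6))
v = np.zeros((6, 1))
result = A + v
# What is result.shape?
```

(6, 6)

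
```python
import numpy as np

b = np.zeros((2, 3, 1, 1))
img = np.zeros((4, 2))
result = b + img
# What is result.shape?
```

(2, 3, 4, 2)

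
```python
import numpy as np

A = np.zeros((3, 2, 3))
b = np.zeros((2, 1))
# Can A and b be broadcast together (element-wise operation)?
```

Yes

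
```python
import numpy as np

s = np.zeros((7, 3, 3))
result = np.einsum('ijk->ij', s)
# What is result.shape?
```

(7, 3)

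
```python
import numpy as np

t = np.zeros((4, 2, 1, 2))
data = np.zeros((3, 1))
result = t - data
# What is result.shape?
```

(4, 2, 3, 2)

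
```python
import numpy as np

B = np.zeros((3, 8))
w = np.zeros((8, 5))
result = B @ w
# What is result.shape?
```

(3, 5)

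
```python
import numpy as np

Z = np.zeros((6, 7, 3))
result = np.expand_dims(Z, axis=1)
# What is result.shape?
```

(6, 1, 7, 3)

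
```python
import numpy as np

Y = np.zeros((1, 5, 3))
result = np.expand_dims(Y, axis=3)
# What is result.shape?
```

(1, 5, 3, 1)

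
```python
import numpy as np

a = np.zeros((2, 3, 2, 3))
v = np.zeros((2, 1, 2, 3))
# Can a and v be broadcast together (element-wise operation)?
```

Yes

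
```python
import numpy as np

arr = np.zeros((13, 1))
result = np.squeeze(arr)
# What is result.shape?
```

(13,)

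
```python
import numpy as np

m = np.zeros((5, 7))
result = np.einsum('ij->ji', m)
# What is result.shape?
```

(7, 5)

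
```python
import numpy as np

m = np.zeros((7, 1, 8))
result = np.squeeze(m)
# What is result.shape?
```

(7, 8)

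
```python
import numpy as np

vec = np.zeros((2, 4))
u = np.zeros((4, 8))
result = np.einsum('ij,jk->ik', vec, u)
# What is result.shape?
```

(2, 8)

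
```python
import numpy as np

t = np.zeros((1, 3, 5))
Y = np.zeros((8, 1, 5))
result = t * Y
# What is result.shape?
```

(8, 3, 5)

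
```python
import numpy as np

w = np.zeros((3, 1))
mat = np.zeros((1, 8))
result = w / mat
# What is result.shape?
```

(3, 8)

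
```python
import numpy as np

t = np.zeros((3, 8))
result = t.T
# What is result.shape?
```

(8, 3)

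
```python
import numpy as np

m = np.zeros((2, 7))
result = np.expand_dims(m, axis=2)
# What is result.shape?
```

(2, 7, 1)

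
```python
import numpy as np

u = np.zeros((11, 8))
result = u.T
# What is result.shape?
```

(8, 11)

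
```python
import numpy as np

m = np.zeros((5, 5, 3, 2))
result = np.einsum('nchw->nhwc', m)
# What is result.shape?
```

(5, 3, 2, 5)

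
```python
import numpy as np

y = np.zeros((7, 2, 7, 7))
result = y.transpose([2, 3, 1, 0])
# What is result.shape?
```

(7, 7, 2, 7)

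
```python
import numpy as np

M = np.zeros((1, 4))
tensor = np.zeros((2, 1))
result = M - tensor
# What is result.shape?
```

(2, 4)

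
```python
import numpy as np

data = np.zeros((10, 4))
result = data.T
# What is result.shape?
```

(4, 10)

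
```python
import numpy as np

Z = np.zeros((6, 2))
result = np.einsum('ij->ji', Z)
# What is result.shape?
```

(2, 6)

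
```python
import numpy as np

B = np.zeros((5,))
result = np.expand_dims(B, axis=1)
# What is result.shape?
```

(5, 1)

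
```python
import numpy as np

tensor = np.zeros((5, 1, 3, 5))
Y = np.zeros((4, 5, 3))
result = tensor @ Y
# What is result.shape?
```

(5, 4, 3, 3)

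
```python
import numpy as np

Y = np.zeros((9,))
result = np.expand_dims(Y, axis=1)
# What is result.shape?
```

(9, 1)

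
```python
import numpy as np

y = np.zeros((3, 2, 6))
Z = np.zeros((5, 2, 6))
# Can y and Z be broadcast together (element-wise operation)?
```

No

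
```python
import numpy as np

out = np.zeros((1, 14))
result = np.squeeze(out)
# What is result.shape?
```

(14,)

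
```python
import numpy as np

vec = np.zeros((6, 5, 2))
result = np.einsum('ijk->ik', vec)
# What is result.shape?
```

(6, 2)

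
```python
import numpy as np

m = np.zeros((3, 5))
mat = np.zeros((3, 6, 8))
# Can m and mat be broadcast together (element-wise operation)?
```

No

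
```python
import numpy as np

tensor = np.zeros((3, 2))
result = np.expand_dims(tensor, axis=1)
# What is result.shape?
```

(3, 1, 2)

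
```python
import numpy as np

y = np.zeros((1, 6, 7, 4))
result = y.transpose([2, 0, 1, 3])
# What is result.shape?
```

(7, 1, 6, 4)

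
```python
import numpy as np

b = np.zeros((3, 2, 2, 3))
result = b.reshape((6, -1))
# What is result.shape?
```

(6, 6)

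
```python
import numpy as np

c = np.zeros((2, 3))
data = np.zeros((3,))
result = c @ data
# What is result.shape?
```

(2,)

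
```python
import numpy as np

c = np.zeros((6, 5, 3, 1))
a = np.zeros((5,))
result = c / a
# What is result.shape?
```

(6, 5, 3, 5)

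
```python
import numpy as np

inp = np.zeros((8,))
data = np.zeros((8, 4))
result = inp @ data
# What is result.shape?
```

(4,)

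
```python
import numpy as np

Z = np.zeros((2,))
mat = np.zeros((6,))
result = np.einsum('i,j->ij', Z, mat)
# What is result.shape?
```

(2, 6)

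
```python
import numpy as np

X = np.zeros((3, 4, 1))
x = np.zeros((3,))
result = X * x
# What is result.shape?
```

(3, 4, 3)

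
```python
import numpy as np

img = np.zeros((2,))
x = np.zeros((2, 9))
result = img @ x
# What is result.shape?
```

(9,)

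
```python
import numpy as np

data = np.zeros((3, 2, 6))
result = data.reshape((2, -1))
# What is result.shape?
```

(2, 18)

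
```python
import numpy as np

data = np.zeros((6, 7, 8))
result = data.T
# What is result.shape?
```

(8, 7, 6)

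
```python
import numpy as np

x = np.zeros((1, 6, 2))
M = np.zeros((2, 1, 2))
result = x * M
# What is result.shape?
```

(2, 6, 2)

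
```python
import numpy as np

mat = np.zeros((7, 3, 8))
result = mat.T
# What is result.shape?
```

(8, 3, 7)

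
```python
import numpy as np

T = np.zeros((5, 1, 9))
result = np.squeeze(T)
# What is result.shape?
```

(5, 9)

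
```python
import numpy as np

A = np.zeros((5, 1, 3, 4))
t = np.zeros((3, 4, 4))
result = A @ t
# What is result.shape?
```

(5, 3, 3, 4)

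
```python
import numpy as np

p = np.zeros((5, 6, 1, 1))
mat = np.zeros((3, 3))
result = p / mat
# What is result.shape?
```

(5, 6, 3, 3)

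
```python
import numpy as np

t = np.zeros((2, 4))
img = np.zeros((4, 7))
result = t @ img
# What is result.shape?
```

(2, 7)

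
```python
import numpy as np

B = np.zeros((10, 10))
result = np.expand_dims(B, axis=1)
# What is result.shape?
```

(10, 1, 10)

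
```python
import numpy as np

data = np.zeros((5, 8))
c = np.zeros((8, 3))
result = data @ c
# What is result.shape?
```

(5, 3)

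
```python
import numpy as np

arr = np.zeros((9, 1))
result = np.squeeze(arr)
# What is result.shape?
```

(9,)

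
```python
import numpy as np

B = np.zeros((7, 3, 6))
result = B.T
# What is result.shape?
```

(6, 3, 7)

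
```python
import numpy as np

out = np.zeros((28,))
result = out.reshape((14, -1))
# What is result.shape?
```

(14, 2)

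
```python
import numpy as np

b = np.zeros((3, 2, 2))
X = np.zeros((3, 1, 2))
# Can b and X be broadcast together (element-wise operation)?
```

Yes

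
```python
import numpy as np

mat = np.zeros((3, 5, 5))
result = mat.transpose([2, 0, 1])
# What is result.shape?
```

(5, 3, 5)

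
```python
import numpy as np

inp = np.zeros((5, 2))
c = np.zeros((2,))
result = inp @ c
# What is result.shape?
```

(5,)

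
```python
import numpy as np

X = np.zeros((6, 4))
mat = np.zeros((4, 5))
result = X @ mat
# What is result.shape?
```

(6, 5)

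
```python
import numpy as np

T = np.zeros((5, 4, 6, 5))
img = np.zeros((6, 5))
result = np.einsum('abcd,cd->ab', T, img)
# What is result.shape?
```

(5, 4)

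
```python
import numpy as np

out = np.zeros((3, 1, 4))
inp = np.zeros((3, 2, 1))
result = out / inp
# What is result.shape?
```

(3, 2, 4)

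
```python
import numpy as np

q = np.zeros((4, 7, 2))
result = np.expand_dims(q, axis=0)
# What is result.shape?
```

(1, 4, 7, 2)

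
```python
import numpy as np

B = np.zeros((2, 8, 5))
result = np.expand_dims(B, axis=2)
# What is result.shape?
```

(2, 8, 1, 5)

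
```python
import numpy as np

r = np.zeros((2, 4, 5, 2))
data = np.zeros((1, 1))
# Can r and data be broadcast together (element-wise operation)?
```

Yes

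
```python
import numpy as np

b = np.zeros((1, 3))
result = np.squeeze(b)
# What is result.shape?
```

(3,)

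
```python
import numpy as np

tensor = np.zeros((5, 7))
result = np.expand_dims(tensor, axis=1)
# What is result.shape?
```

(5, 1, 7)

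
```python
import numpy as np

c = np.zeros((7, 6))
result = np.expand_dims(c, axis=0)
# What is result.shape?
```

(1, 7, 6)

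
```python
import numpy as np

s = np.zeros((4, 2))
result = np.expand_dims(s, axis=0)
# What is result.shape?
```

(1, 4, 2)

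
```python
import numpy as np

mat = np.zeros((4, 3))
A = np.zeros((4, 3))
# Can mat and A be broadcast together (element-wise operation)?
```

Yes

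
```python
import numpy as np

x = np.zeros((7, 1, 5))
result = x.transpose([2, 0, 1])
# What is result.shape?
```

(5, 7, 1)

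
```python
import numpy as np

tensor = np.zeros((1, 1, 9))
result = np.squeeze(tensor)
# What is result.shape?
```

(9,)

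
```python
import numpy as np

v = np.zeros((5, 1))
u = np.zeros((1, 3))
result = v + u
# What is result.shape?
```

(5, 3)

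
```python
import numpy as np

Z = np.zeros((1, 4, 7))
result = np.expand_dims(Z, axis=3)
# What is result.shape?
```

(1, 4, 7, 1)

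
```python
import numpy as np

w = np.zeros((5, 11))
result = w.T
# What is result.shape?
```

(11, 5)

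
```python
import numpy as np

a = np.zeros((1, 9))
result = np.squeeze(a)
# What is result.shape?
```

(9,)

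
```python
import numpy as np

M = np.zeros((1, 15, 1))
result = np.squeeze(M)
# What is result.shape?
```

(15,)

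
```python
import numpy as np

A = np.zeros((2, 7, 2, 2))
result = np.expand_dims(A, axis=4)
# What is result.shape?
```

(2, 7, 2, 2, 1)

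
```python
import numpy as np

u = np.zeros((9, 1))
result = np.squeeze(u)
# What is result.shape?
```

(9,)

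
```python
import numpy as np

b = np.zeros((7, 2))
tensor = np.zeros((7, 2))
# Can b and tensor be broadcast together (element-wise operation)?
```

Yes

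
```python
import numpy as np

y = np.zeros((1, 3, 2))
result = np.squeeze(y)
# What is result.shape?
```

(3, 2)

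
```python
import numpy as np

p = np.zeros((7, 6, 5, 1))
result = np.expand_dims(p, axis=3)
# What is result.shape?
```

(7, 6, 5, 1, 1)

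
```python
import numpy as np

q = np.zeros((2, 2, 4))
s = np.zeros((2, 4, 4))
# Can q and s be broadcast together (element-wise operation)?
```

No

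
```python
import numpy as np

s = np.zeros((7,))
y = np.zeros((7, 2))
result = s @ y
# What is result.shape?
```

(2,)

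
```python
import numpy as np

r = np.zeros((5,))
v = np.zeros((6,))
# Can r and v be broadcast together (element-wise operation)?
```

No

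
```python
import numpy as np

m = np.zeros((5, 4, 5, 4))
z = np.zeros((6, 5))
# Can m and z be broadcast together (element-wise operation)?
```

No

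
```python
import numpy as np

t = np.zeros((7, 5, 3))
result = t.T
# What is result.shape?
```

(3, 5, 7)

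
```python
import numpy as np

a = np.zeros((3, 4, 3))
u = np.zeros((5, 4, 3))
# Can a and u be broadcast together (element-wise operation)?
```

No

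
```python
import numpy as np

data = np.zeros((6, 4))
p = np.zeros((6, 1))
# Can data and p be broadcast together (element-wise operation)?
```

Yes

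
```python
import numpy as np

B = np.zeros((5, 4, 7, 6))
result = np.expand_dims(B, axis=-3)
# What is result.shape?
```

(5, 4, 1, 7, 6)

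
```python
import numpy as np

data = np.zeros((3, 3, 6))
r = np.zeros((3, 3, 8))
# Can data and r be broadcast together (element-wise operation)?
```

No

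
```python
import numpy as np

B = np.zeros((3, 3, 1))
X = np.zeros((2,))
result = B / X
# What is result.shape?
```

(3, 3, 2)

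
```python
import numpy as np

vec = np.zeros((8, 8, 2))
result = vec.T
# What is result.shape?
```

(2, 8, 8)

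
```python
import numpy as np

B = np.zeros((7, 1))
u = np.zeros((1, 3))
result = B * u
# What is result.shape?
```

(7, 3)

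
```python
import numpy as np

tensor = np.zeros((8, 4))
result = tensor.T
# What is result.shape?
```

(4, 8)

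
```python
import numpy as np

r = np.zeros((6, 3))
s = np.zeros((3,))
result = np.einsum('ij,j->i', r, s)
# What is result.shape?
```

(6,)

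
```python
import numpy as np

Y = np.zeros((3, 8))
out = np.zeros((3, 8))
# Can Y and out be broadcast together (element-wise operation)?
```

Yes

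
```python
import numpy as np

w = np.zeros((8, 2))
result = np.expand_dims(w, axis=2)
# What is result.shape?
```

(8, 2, 1)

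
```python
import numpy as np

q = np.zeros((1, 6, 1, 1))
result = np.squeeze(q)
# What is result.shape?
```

(6,)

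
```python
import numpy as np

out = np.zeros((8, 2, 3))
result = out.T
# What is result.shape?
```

(3, 2, 8)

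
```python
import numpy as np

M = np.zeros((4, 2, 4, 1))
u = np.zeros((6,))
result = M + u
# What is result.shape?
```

(4, 2, 4, 6)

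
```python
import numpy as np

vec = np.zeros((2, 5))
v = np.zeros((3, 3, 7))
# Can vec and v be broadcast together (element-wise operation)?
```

No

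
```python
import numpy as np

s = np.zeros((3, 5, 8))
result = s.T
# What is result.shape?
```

(8, 5, 3)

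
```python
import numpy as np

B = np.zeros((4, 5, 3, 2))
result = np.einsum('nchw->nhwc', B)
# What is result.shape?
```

(4, 3, 2, 5)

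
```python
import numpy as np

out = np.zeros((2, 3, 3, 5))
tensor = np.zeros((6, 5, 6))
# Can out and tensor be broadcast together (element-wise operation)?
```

No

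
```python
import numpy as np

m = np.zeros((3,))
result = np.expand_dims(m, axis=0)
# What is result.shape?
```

(1, 3)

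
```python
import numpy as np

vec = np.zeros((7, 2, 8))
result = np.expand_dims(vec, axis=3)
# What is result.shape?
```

(7, 2, 8, 1)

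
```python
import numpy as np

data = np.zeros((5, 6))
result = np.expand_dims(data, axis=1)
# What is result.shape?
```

(5, 1, 6)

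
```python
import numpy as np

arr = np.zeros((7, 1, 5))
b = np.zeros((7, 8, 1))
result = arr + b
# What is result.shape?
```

(7, 8, 5)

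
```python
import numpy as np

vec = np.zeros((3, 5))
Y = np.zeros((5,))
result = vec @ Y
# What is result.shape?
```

(3,)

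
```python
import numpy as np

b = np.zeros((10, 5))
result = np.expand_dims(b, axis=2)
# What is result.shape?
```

(10, 5, 1)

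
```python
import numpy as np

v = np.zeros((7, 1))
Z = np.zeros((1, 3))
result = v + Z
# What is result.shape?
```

(7, 3)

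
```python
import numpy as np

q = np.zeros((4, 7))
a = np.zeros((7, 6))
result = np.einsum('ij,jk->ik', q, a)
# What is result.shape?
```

(4, 6)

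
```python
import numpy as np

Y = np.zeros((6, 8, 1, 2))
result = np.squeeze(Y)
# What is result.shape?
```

(6, 8, 2)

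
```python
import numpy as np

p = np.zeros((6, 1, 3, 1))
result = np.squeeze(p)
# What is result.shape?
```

(6, 3)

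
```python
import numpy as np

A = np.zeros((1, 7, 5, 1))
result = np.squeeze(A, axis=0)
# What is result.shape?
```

(7, 5, 1)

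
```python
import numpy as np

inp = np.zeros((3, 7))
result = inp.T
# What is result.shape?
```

(7, 3)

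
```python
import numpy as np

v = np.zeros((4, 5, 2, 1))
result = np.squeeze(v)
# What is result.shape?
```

(4, 5, 2)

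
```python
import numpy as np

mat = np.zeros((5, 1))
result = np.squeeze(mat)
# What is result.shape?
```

(5,)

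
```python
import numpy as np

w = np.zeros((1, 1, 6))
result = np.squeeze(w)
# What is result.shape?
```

(6,)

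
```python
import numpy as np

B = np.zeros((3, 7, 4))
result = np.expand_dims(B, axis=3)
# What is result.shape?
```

(3, 7, 4, 1)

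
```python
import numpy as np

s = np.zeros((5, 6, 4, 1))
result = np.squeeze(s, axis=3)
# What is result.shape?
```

(5, 6, 4)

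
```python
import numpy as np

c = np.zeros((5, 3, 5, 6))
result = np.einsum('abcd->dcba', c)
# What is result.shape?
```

(6, 5, 3, 5)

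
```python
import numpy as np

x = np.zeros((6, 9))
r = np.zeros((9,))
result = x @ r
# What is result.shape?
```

(6,)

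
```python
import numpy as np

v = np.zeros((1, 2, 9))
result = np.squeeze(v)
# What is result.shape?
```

(2, 9)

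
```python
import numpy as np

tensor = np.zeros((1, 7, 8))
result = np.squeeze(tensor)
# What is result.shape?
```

(7, 8)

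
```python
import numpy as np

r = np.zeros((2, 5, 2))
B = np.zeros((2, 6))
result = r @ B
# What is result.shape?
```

(2, 5, 6)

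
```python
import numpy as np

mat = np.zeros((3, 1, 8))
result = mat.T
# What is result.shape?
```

(8, 1, 3)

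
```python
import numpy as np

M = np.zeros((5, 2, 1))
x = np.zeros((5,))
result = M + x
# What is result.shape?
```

(5, 2, 5)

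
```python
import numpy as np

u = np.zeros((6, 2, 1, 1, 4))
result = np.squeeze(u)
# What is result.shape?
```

(6, 2, 4)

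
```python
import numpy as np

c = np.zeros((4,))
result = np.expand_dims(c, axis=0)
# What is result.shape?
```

(1, 4)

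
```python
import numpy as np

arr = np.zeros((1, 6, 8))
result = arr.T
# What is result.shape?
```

(8, 6, 1)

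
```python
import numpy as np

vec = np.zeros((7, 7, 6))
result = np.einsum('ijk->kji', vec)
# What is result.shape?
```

(6, 7, 7)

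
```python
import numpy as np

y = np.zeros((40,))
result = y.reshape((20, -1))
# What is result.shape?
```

(20, 2)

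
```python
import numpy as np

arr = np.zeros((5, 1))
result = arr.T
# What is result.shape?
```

(1, 5)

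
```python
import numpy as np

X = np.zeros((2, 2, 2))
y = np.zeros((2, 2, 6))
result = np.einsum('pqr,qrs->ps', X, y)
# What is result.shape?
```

(2, 6)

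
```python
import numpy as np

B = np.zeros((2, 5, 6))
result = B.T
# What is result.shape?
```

(6, 5, 2)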